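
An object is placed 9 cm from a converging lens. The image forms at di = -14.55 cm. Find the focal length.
1/f = 1/do + 1/di → f = 23.59 cm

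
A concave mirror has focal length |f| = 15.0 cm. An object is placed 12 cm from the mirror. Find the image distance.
f = +15.0 cm (concave); 1/di = 1/f − 1/do → di = -60 cm (virtual image, behind mirror)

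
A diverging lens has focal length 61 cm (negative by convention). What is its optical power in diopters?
P = 1/f = -1.639 D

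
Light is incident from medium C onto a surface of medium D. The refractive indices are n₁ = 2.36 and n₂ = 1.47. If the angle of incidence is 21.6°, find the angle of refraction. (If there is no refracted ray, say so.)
sin θ₂ = (n₁/n₂)·sin θ₁ = 0.591 → θ₂ = 36.23°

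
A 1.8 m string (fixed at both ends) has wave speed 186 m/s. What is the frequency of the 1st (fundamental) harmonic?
fₙ = nv/(2L) = 51.67 Hz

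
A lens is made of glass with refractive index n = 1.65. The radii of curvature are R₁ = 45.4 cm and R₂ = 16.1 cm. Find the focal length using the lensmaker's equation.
1/f = (n − 1)(1/R₁ − 1/R₂) → f = -38.38 cm (diverging lens)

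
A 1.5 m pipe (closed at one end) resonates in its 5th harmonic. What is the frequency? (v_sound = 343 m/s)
fₙ = nv/(4L) = 285.8 Hz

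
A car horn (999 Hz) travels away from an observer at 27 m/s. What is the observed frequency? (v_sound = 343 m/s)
f_obs = f·v/(v + v_s) = 926.1 Hz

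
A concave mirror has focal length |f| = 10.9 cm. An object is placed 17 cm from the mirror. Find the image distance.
f = +10.9 cm (concave); 1/di = 1/f − 1/do → di = 30.38 cm (real image, in front of mirror)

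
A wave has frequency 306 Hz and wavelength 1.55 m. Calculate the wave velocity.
v = fλ = 474.3 m/s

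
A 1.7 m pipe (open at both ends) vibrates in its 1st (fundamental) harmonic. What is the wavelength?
λₙ = 2L/n = 3.4 m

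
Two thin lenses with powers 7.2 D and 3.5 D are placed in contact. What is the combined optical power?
P_total = P₁ + P₂ = 10.7 D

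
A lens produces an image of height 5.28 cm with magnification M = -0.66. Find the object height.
ho = |hi|/|M| = 8 cm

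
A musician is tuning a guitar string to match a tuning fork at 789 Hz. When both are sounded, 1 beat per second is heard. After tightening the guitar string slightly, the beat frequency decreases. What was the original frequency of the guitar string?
788 Hz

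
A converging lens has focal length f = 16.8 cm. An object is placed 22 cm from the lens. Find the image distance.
1/di = 1/f − 1/do → di = 71.08 cm (real image)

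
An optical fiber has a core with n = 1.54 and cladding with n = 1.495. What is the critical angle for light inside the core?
θc = arcsin(n_cladding/n_core) = 76.11°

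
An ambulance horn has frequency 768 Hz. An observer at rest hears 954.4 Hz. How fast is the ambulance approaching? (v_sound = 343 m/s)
v_s = v·(1 − f/f_obs) = 66.99 m/s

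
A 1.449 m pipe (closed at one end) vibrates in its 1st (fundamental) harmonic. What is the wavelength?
λₙ = 4L/n = 5.796 m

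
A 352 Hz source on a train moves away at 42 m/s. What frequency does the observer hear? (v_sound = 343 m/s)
f_obs = f·v/(v + v_s) = 313.6 Hz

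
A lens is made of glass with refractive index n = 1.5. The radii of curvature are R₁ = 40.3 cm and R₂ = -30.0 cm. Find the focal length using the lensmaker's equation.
1/f = (n − 1)(1/R₁ − 1/R₂) → f = 34.4 cm (converging lens)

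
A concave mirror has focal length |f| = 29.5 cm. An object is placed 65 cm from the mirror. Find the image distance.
f = +29.5 cm (concave); 1/di = 1/f − 1/do → di = 54.01 cm (real image, in front of mirror)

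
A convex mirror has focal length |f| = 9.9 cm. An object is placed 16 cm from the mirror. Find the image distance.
f = −9.9 cm (convex); 1/di = 1/f − 1/do → di = -6.116 cm (virtual image, behind mirror)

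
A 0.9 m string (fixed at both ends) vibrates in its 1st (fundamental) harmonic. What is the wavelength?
λₙ = 2L/n = 1.8 m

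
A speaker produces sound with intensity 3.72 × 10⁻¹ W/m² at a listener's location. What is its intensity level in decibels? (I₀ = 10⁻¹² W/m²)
β = 10·log₁₀(I/I₀) = 115.7 dB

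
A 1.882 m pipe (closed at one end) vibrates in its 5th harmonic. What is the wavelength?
λₙ = 4L/n = 1.506 m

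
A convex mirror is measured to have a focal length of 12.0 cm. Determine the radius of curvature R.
R = 2|f| = 24 cm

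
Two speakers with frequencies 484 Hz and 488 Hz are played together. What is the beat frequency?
4 Hz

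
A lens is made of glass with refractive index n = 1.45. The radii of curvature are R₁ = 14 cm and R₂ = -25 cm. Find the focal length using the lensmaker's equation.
1/f = (n − 1)(1/R₁ − 1/R₂) → f = 19.94 cm (converging lens)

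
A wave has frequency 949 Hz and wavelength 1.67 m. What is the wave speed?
v = fλ = 1585 m/s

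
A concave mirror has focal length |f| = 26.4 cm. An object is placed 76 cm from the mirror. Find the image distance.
f = +26.4 cm (concave); 1/di = 1/f − 1/do → di = 40.45 cm (real image, in front of mirror)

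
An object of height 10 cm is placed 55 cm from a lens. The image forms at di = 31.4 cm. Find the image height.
hi = (-di/do) × ho = -5.709 cm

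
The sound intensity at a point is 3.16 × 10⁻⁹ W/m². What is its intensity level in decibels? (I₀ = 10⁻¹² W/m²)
β = 10·log₁₀(I/I₀) = 35 dB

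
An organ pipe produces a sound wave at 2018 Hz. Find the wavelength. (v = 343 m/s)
λ = v/f = 0.17 m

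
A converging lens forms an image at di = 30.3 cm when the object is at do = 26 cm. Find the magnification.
M = −di/do = -1.165 (inverted image)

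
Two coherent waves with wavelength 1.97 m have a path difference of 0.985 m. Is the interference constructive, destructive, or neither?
destructive — path difference = 0.5λ, an odd multiple of λ/2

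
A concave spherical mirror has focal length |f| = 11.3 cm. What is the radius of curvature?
R = 2|f| = 22.6 cm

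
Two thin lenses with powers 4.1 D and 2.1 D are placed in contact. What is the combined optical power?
P_total = P₁ + P₂ = 6.2 D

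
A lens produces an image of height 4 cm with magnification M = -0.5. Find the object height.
ho = |hi|/|M| = 8 cm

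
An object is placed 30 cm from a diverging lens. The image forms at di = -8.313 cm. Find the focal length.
1/f = 1/do + 1/di → f = -11.5 cm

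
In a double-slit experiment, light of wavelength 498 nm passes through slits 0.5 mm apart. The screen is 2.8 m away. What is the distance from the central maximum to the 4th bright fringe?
y = mλL/d = 11.16 mm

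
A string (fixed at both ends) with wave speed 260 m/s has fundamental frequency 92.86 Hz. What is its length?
L = v/(2f₁) = 1.4 m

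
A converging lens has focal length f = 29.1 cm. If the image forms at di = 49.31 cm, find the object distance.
1/do = 1/f − 1/di → do = 71 cm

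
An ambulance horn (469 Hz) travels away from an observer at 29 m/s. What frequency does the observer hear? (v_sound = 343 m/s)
f_obs = f·v/(v + v_s) = 432.4 Hz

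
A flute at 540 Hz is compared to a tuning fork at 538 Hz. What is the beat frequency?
2 Hz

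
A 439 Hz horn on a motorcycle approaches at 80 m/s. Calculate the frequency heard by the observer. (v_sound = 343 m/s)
f_obs = f·v/(v − v_s) = 572.5 Hz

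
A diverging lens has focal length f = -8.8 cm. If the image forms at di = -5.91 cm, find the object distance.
1/do = 1/f − 1/di → do = 18 cm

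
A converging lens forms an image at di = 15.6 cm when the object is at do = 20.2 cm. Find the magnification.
M = −di/do = -0.7723 (inverted image)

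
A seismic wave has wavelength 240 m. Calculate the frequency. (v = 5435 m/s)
f = v/λ = 22.65 Hz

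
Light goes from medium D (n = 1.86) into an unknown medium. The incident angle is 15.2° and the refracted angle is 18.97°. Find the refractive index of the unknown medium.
n₂ = n₁·sin θ₁ / sin θ₂ = 1.5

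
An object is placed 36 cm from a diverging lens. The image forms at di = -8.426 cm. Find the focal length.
1/f = 1/do + 1/di → f = -11 cm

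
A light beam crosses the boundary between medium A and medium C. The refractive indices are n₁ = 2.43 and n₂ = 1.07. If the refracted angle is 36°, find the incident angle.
sin θ₁ = (n₂/n₁)·sin θ₂ → θ₁ = 15°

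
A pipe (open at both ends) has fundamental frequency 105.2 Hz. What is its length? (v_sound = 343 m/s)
L = v/(2f₁) = 1.63 m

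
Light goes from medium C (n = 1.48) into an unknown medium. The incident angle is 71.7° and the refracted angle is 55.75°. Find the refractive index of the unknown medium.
n₂ = n₁·sin θ₁ / sin θ₂ = 1.7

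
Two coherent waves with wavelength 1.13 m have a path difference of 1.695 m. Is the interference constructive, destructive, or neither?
destructive — path difference = 1.5λ, an odd multiple of λ/2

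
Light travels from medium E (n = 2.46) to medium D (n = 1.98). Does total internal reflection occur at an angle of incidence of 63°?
θc = arcsin(n₂/n₁) = 53.6°; 63° > θc, so yes — total internal reflection.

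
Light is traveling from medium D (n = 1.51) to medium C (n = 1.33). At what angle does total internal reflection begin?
θc = arcsin(n₂/n₁) = 61.74°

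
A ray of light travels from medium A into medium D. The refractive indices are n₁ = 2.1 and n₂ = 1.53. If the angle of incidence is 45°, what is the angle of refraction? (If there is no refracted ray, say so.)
sin θ₂ = (n₁/n₂)·sin θ₁ = 0.9705 → θ₂ = 76.06°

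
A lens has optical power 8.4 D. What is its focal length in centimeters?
f = 1/P = 11.9 cm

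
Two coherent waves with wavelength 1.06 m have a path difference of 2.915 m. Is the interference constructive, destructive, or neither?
neither (partial) — path difference = 2.75λ, neither a whole number of wavelengths nor an odd multiple of λ/2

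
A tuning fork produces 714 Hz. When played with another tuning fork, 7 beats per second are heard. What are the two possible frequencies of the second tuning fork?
f₂ = 714 ± 7 Hz → 721 Hz or 707 Hz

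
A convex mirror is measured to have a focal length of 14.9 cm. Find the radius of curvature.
R = 2|f| = 29.8 cm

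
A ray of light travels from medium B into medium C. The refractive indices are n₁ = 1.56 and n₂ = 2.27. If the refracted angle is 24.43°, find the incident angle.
sin θ₁ = (n₂/n₁)·sin θ₂ → θ₁ = 37°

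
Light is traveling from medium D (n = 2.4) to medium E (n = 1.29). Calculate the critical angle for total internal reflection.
θc = arcsin(n₂/n₁) = 32.51°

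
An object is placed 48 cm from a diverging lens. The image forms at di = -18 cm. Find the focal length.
1/f = 1/do + 1/di → f = -28.8 cm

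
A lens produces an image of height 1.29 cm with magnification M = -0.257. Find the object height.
ho = |hi|/|M| = 5.019 cm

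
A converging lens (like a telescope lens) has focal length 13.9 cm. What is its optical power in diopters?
P = 1/f = 7.194 D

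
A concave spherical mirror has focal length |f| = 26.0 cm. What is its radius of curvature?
R = 2|f| = 52 cm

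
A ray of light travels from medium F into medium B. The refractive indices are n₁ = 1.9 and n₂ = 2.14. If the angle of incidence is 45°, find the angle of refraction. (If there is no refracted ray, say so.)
sin θ₂ = (n₁/n₂)·sin θ₁ = 0.6278 → θ₂ = 38.89°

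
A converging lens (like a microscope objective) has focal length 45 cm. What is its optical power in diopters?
P = 1/f = 2.222 D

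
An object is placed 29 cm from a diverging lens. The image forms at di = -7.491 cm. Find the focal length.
1/f = 1/do + 1/di → f = -10.1 cm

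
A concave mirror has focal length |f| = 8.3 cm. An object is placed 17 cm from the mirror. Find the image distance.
f = +8.3 cm (concave); 1/di = 1/f − 1/do → di = 16.22 cm (real image, in front of mirror)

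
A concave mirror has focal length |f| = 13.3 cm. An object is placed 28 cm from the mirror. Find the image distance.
f = +13.3 cm (concave); 1/di = 1/f − 1/do → di = 25.33 cm (real image, in front of mirror)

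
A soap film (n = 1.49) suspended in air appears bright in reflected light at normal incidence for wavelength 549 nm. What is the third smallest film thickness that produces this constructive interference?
2nt = (m − ½)λ with m = 3 → t = (m − ½)λ/(2n) = 460.6 nm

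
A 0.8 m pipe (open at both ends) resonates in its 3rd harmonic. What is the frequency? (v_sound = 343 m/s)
fₙ = nv/(2L) = 643.1 Hz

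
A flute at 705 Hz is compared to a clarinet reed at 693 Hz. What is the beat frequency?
12 Hz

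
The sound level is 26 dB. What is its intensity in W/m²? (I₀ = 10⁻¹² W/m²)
I = I₀·10^(β/10) = 3.98 × 10⁻¹⁰ W/m²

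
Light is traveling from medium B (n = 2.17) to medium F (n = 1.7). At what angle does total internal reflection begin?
θc = arcsin(n₂/n₁) = 51.57°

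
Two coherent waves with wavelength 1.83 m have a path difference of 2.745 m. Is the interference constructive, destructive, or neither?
destructive — path difference = 1.5λ, an odd multiple of λ/2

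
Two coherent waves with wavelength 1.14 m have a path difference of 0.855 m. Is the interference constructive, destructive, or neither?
neither (partial) — path difference = 0.75λ, neither a whole number of wavelengths nor an odd multiple of λ/2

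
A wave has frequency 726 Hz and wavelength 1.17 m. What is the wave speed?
v = fλ = 849.4 m/s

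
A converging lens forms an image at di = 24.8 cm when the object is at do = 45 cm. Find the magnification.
M = −di/do = -0.5511 (inverted image)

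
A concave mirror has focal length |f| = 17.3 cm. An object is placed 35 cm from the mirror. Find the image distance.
f = +17.3 cm (concave); 1/di = 1/f − 1/do → di = 34.21 cm (real image, in front of mirror)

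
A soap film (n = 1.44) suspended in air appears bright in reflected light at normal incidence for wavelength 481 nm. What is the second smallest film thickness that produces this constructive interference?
2nt = (m − ½)λ with m = 2 → t = (m − ½)λ/(2n) = 250.5 nm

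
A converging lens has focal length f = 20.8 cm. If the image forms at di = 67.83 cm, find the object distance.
1/do = 1/f − 1/di → do = 30 cm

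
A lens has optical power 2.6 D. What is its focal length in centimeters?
f = 1/P = 38.46 cm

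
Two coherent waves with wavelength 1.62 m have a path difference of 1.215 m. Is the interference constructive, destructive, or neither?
neither (partial) — path difference = 0.75λ, neither a whole number of wavelengths nor an odd multiple of λ/2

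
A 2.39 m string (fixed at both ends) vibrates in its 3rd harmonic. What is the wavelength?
λₙ = 2L/n = 1.593 m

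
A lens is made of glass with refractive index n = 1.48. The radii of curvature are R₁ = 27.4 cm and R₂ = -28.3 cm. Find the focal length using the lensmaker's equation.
1/f = (n − 1)(1/R₁ − 1/R₂) → f = 29 cm (converging lens)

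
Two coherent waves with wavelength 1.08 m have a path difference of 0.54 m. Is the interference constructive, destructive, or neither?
destructive — path difference = 0.5λ, an odd multiple of λ/2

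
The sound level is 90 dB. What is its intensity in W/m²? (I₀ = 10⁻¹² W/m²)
I = I₀·10^(β/10) = 1.00 × 10⁻³ W/m²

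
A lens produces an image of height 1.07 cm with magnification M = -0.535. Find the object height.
ho = |hi|/|M| = 2 cm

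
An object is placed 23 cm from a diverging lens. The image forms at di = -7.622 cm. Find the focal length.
1/f = 1/do + 1/di → f = -11.4 cm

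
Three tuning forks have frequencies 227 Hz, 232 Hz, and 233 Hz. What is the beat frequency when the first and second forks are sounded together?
5 Hz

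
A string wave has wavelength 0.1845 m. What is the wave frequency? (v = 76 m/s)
f = v/λ = 411.9 Hz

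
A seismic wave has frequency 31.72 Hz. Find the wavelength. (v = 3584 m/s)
λ = v/f = 113 m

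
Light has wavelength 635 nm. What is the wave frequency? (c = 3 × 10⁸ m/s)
f = c/λ = 4.724 × 10¹⁴ Hz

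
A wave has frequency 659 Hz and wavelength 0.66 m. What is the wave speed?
v = fλ = 434.9 m/s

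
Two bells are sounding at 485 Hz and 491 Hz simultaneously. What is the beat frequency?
6 Hz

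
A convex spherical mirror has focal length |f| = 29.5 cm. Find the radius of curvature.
R = 2|f| = 59 cm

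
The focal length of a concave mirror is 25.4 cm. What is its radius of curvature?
R = 2|f| = 50.8 cm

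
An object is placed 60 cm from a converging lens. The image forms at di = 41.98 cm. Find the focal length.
1/f = 1/do + 1/di → f = 24.7 cm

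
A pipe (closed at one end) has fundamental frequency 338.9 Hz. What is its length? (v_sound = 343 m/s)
L = v/(4f₁) = 0.253 m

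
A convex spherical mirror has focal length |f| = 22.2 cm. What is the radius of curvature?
R = 2|f| = 44.4 cm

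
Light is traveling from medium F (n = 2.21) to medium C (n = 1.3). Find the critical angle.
θc = arcsin(n₂/n₁) = 36.03°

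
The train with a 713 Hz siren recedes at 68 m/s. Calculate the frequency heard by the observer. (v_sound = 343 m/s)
f_obs = f·v/(v + v_s) = 595 Hz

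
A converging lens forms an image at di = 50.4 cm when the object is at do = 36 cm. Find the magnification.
M = −di/do = -1.4 (inverted image)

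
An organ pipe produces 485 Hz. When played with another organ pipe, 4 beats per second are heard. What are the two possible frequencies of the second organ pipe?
f₂ = 485 ± 4 Hz → 489 Hz or 481 Hz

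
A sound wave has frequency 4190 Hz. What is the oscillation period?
T = 1/f = 2.387 × 10⁻⁴ s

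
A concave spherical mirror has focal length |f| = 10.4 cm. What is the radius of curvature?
R = 2|f| = 20.8 cm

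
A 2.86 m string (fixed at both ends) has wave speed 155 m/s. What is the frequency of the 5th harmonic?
fₙ = nv/(2L) = 135.5 Hz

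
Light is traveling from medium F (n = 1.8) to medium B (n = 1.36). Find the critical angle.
θc = arcsin(n₂/n₁) = 49.07°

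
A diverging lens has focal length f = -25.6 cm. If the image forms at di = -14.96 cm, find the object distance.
1/do = 1/f − 1/di → do = 35.99 cm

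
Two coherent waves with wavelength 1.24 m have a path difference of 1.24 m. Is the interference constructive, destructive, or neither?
constructive — path difference = 1λ, a whole number of wavelengths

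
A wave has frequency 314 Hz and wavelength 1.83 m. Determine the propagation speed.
v = fλ = 574.6 m/s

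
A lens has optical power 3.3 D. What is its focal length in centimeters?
f = 1/P = 30.3 cm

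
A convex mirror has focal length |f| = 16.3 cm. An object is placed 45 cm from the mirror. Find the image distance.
f = −16.3 cm (convex); 1/di = 1/f − 1/do → di = -11.97 cm (virtual image, behind mirror)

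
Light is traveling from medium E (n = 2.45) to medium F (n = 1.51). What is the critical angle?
θc = arcsin(n₂/n₁) = 38.05°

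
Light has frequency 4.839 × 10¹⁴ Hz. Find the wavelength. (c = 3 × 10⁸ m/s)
λ = c/f = 620 nm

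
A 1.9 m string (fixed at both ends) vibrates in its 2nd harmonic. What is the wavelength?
λₙ = 2L/n = 1.9 m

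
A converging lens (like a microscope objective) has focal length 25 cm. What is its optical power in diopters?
P = 1/f = 4 D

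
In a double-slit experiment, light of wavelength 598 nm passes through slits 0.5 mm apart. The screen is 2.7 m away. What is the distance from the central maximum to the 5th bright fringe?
y = mλL/d = 16.15 mm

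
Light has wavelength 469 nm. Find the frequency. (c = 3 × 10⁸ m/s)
f = c/λ = 6.397 × 10¹⁴ Hz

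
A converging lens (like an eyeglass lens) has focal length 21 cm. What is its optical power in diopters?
P = 1/f = 4.762 D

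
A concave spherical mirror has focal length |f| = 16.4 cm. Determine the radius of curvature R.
R = 2|f| = 32.8 cm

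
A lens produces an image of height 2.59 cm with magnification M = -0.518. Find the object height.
ho = |hi|/|M| = 5 cm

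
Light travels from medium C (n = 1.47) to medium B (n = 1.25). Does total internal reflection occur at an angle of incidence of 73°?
θc = arcsin(n₂/n₁) = 58.25°; 73° > θc, so yes — total internal reflection.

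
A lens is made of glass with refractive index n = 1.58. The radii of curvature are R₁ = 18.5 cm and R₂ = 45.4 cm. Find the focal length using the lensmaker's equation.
1/f = (n − 1)(1/R₁ − 1/R₂) → f = 53.83 cm (converging lens)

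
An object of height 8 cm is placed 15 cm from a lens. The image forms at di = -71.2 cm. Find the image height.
hi = (-di/do) × ho = 37.97 cm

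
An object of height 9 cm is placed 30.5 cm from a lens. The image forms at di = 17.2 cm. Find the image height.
hi = (-di/do) × ho = -5.075 cm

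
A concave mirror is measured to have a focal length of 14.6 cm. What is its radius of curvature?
R = 2|f| = 29.2 cm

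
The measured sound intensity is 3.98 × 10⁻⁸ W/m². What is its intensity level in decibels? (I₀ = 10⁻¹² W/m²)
β = 10·log₁₀(I/I₀) = 46 dB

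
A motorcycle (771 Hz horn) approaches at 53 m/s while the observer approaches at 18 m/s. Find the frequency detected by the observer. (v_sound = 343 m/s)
f_obs = f·(v + v_o)/(v − v_s) = 959.8 Hz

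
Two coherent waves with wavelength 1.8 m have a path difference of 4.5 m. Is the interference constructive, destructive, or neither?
destructive — path difference = 2.5λ, an odd multiple of λ/2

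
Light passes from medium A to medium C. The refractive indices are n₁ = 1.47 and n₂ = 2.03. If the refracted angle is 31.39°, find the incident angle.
sin θ₁ = (n₂/n₁)·sin θ₂ → θ₁ = 46°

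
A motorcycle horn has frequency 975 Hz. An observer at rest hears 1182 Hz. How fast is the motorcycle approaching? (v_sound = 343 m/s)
v_s = v·(1 − f/f_obs) = 60.07 m/s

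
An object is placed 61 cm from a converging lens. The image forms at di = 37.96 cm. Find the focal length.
1/f = 1/do + 1/di → f = 23.4 cm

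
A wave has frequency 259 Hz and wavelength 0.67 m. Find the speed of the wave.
v = fλ = 173.5 m/s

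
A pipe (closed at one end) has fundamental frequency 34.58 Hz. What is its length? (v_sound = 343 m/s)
L = v/(4f₁) = 2.48 m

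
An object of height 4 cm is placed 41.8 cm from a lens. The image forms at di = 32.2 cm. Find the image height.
hi = (-di/do) × ho = -3.081 cm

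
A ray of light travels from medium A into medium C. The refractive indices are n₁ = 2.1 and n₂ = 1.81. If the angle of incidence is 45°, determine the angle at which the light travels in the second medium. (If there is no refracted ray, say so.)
sin θ₂ = (n₁/n₂)·sin θ₁ = 0.8204 → θ₂ = 55.12°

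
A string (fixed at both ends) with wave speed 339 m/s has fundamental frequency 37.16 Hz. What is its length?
L = v/(2f₁) = 4.561 m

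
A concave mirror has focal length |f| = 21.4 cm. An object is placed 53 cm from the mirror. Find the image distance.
f = +21.4 cm (concave); 1/di = 1/f − 1/do → di = 35.89 cm (real image, in front of mirror)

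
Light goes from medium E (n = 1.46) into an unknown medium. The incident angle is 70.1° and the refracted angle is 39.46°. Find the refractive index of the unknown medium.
n₂ = n₁·sin θ₁ / sin θ₂ = 2.16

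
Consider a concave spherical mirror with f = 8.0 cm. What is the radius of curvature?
R = 2|f| = 16 cm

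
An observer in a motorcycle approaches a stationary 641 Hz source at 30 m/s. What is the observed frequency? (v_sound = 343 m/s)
f_obs = f·(v + v_o)/v = 697.1 Hz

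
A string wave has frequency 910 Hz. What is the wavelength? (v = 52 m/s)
λ = v/f = 0.05714 m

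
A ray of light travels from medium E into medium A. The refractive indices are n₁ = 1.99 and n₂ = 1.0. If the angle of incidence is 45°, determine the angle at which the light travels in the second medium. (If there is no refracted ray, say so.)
sin θ₂ = (n₁/n₂)·sin θ₁ = 1.407 > 1, so there is no refracted ray — the light undergoes total internal reflection.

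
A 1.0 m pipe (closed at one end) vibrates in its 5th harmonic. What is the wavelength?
λₙ = 4L/n = 0.8 m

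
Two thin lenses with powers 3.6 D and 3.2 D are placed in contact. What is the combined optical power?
P_total = P₁ + P₂ = 6.8 D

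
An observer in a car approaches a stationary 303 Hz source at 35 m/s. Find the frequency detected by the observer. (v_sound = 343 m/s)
f_obs = f·(v + v_o)/v = 333.9 Hz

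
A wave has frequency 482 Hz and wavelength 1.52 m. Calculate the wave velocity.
v = fλ = 732.6 m/s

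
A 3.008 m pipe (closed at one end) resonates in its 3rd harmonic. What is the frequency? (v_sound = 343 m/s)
fₙ = nv/(4L) = 85.52 Hz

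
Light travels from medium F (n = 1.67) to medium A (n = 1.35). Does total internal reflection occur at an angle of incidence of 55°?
θc = arcsin(n₂/n₁) = 53.94°; 55° > θc, so yes — total internal reflection.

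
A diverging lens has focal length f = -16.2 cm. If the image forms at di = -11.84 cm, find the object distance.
1/do = 1/f − 1/di → do = 43.99 cm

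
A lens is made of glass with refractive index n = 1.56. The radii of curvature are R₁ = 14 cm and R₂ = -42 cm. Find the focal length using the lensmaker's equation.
1/f = (n − 1)(1/R₁ − 1/R₂) → f = 18.75 cm (converging lens)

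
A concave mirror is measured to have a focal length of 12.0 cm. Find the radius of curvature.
R = 2|f| = 24 cm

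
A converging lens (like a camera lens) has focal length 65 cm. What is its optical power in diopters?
P = 1/f = 1.538 D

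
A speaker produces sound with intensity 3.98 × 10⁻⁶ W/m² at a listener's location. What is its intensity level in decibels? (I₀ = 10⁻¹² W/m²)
β = 10·log₁₀(I/I₀) = 66 dB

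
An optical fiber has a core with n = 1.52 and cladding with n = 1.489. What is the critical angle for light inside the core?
θc = arcsin(n_cladding/n_core) = 78.41°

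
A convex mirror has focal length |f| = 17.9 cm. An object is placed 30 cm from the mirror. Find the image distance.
f = −17.9 cm (convex); 1/di = 1/f − 1/do → di = -11.21 cm (virtual image, behind mirror)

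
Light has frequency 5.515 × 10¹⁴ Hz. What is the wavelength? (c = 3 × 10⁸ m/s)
λ = c/f = 544 nm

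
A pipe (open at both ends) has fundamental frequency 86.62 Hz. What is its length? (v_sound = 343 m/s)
L = v/(2f₁) = 1.98 m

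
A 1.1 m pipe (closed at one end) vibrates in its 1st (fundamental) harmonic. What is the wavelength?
λₙ = 4L/n = 4.4 m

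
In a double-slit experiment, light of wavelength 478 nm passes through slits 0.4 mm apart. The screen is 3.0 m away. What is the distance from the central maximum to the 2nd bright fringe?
y = mλL/d = 7.17 mm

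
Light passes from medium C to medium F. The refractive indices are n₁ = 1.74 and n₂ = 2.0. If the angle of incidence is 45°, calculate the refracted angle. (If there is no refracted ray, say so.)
sin θ₂ = (n₁/n₂)·sin θ₁ = 0.6152 → θ₂ = 37.97°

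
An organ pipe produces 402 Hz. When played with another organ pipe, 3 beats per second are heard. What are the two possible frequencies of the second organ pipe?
f₂ = 402 ± 3 Hz → 405 Hz or 399 Hz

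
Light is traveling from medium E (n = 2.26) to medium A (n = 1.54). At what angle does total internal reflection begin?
θc = arcsin(n₂/n₁) = 42.95°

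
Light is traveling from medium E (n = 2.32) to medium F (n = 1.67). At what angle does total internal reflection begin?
θc = arcsin(n₂/n₁) = 46.04°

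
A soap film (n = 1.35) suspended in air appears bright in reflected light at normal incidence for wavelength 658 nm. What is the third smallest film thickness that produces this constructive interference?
2nt = (m − ½)λ with m = 3 → t = (m − ½)λ/(2n) = 609.3 nm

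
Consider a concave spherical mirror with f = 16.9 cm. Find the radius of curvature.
R = 2|f| = 33.8 cm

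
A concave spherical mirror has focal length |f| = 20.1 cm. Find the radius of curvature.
R = 2|f| = 40.2 cm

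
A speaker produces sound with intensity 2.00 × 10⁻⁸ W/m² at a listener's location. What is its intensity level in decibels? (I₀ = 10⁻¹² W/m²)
β = 10·log₁₀(I/I₀) = 43.01 dB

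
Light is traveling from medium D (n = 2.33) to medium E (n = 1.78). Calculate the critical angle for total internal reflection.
θc = arcsin(n₂/n₁) = 49.81°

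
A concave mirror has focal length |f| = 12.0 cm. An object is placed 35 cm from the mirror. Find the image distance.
f = +12.0 cm (concave); 1/di = 1/f − 1/do → di = 18.26 cm (real image, in front of mirror)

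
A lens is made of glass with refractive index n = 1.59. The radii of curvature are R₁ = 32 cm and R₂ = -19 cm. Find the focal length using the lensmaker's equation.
1/f = (n − 1)(1/R₁ − 1/R₂) → f = 20.21 cm (converging lens)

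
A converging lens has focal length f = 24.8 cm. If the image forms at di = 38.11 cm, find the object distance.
1/do = 1/f − 1/di → do = 71.01 cm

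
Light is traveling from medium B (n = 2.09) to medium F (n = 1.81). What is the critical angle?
θc = arcsin(n₂/n₁) = 60°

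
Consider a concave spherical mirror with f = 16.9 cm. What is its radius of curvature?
R = 2|f| = 33.8 cm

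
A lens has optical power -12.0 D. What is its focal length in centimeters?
f = 1/P = -8.333 cm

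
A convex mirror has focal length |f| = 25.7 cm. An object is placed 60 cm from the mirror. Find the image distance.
f = −25.7 cm (convex); 1/di = 1/f − 1/do → di = -17.99 cm (virtual image, behind mirror)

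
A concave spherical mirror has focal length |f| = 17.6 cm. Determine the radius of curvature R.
R = 2|f| = 35.2 cm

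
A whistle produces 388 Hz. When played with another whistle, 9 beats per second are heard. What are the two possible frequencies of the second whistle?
f₂ = 388 ± 9 Hz → 397 Hz or 379 Hz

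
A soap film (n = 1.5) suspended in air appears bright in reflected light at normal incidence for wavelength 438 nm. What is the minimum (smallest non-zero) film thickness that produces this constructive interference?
2nt = (m − ½)λ with m = 1 → t = (m − ½)λ/(2n) = 73 nm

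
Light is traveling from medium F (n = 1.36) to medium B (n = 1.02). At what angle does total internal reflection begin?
θc = arcsin(n₂/n₁) = 48.59°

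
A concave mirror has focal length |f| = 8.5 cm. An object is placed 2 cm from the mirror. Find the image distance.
f = +8.5 cm (concave); 1/di = 1/f − 1/do → di = -2.615 cm (virtual image, behind mirror)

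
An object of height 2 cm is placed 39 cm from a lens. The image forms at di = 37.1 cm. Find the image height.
hi = (-di/do) × ho = -1.903 cm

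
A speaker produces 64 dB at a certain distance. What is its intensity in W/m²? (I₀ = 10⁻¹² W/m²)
I = I₀·10^(β/10) = 2.51 × 10⁻⁶ W/m²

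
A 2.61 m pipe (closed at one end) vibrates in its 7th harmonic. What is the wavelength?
λₙ = 4L/n = 1.491 m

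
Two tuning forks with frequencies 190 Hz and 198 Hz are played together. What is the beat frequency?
8 Hz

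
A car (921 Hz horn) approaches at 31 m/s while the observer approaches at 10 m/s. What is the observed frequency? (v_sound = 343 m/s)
f_obs = f·(v + v_o)/(v − v_s) = 1042 Hz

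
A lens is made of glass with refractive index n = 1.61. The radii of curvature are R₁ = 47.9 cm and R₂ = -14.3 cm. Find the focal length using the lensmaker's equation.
1/f = (n − 1)(1/R₁ − 1/R₂) → f = 18.05 cm (converging lens)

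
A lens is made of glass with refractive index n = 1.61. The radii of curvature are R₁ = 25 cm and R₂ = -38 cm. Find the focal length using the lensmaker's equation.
1/f = (n − 1)(1/R₁ − 1/R₂) → f = 24.72 cm (converging lens)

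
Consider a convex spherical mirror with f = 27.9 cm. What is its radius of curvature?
R = 2|f| = 55.8 cm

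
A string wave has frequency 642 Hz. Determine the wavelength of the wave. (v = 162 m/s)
λ = v/f = 0.2523 m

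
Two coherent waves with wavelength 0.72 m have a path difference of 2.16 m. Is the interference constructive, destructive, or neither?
constructive — path difference = 3λ, a whole number of wavelengths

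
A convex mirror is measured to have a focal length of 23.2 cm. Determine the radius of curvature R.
R = 2|f| = 46.4 cm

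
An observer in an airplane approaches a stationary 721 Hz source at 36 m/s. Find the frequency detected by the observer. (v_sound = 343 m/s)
f_obs = f·(v + v_o)/v = 796.7 Hz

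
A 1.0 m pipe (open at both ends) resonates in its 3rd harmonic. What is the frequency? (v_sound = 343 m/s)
fₙ = nv/(2L) = 514.5 Hz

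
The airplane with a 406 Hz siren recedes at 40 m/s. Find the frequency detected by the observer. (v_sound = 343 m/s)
f_obs = f·v/(v + v_s) = 363.6 Hz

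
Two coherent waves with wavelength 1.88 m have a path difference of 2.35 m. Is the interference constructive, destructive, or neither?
neither (partial) — path difference = 1.25λ, neither a whole number of wavelengths nor an odd multiple of λ/2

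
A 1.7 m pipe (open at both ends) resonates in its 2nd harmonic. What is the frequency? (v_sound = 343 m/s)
fₙ = nv/(2L) = 201.8 Hz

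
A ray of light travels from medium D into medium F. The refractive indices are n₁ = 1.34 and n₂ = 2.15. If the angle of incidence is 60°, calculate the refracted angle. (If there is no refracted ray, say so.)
sin θ₂ = (n₁/n₂)·sin θ₁ = 0.5398 → θ₂ = 32.67°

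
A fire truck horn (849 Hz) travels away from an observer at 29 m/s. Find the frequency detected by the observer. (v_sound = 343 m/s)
f_obs = f·v/(v + v_s) = 782.8 Hz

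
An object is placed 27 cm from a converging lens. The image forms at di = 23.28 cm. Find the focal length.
1/f = 1/do + 1/di → f = 12.5 cm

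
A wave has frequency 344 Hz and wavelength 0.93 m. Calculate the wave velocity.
v = fλ = 319.9 m/s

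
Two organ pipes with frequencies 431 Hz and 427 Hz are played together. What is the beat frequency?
4 Hz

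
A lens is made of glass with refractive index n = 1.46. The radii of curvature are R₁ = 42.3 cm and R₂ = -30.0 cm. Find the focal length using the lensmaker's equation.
1/f = (n − 1)(1/R₁ − 1/R₂) → f = 38.16 cm (converging lens)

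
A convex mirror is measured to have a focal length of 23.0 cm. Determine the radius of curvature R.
R = 2|f| = 46 cm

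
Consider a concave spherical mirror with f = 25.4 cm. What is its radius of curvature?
R = 2|f| = 50.8 cm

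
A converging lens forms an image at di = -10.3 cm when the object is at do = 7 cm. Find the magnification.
M = −di/do = 1.471 (upright image)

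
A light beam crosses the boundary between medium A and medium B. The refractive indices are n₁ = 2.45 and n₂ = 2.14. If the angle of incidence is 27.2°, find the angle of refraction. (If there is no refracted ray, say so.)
sin θ₂ = (n₁/n₂)·sin θ₁ = 0.5233 → θ₂ = 31.55°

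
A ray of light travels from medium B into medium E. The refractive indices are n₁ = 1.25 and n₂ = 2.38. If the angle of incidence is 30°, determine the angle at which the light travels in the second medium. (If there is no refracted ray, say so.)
sin θ₂ = (n₁/n₂)·sin θ₁ = 0.2626 → θ₂ = 15.22°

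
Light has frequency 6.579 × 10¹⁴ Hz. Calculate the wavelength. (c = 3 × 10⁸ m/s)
λ = c/f = 456 nm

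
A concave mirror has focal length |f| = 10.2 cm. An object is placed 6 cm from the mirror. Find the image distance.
f = +10.2 cm (concave); 1/di = 1/f − 1/do → di = -14.57 cm (virtual image, behind mirror)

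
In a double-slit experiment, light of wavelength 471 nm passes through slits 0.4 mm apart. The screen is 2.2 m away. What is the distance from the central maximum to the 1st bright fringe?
y = mλL/d = 2.591 mm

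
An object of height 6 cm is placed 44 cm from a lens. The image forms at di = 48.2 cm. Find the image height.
hi = (-di/do) × ho = -6.573 cm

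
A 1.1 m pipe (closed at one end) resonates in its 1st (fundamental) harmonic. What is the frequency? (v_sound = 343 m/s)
fₙ = nv/(4L) = 77.95 Hz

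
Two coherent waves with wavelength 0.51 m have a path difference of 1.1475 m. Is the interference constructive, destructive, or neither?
neither (partial) — path difference = 2.25λ, neither a whole number of wavelengths nor an odd multiple of λ/2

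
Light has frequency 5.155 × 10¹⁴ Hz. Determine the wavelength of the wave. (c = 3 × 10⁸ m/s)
λ = c/f = 582 nm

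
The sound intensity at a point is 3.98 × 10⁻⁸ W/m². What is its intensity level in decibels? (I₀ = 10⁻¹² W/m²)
β = 10·log₁₀(I/I₀) = 46 dB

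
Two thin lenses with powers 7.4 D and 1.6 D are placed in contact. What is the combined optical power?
P_total = P₁ + P₂ = 9.0 D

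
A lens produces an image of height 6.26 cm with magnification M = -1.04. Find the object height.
ho = |hi|/|M| = 6.019 cm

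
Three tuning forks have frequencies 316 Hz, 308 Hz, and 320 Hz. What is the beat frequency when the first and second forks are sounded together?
8 Hz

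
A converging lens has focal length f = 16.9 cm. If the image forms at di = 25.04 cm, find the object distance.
1/do = 1/f − 1/di → do = 51.99 cm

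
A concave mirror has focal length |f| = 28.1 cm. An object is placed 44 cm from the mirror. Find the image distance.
f = +28.1 cm (concave); 1/di = 1/f − 1/do → di = 77.76 cm (real image, in front of mirror)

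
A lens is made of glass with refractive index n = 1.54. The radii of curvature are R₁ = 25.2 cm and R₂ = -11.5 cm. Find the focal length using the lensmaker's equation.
1/f = (n − 1)(1/R₁ − 1/R₂) → f = 14.62 cm (converging lens)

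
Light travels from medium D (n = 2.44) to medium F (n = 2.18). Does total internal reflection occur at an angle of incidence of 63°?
θc = arcsin(n₂/n₁) = 63.31°; 63° < θc, so no — the ray refracts.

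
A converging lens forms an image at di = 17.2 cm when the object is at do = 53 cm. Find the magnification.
M = −di/do = -0.3245 (inverted image)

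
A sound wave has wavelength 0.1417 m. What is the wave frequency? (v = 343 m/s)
f = v/λ = 2421 Hz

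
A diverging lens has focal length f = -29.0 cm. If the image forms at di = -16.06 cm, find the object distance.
1/do = 1/f − 1/di → do = 35.99 cm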